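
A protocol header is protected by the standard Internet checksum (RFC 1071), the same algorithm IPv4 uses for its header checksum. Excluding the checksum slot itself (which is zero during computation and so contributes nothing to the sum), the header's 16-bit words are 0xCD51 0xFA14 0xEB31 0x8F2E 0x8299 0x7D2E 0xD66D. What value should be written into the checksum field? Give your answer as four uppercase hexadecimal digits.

One's-complement addition (fold any carry out of bit 15 back into bit 0):
  0xCD51 + 0xFA14 = 0x1C765 → wrap carry → 0xC766
  0xC766 + 0xEB31 = 0x1B297 → wrap carry → 0xB298
  0xB298 + 0x8F2E = 0x141C6 → wrap carry → 0x41C7
  0x41C7 + 0x8299 = 0x0C460
  0xC460 + 0x7D2E = 0x1418E → wrap carry → 0x418F
  0x418F + 0xD66D = 0x117FC → wrap carry → 0x17FD
One's-complement sum = 0x17FD.
Checksum = ~0x17FD & 0xFFFF = 0xE802.

E802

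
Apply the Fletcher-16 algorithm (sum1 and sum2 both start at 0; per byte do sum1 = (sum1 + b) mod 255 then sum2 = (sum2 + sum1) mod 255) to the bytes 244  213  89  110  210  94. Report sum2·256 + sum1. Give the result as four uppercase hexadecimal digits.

Running sums (mod 255):
  after byte 0 (244): sum1=244, sum2=244
  after byte 1 (213): sum1=202, sum2=191
  after byte 2 (89): sum1=36, sum2=227
  after byte 3 (110): sum1=146, sum2=118
  after byte 4 (210): sum1=101, sum2=219
  after byte 5 (94): sum1=195, sum2=159
Checksum = sum2·256 + sum1 = 159·256 + 195 = 40899 = 0x9FC3.

9FC3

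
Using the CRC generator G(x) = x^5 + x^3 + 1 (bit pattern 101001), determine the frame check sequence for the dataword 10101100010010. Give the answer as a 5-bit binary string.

01100

Append 5 zeros: 1010110001001000000. Divide by 101001 (XOR where the leading bit is 1):
  pos 0: 101011 XOR 101001 = 000010
  pos 4: 100001 XOR 101001 = 001000
  pos 6: 100000 XOR 101001 = 001001
  pos 8: 100110 XOR 101001 = 001111
  pos 10: 111100 XOR 101001 = 010101
  pos 11: 101010 XOR 101001 = 000011
Remainder (last 5 bits) = 01100. This is the CRC / FCS.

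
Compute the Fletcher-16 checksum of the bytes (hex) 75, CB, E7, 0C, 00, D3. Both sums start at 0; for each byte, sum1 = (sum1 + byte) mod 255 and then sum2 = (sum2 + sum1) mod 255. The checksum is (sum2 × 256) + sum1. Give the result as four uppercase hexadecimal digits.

5309

Running sums (mod 255):
  after byte 0 (75): sum1=117, sum2=117
  after byte 1 (CB): sum1=65, sum2=182
  after byte 2 (E7): sum1=41, sum2=223
  after byte 3 (0C): sum1=53, sum2=21
  after byte 4 (00): sum1=53, sum2=74
  after byte 5 (D3): sum1=9, sum2=83
Checksum = sum2·256 + sum1 = 83·256 + 9 = 21257 = 0x5309.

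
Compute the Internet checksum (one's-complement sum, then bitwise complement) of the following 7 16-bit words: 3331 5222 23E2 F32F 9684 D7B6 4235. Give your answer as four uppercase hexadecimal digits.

One's-complement addition (fold any carry out of bit 15 back into bit 0):
  0x3331 + 0x5222 = 0x08553
  0x8553 + 0x23E2 = 0x0A935
  0xA935 + 0xF32F = 0x19C64 → wrap carry → 0x9C65
  0x9C65 + 0x9684 = 0x132E9 → wrap carry → 0x32EA
  0x32EA + 0xD7B6 = 0x10AA0 → wrap carry → 0x0AA1
  0x0AA1 + 0x4235 = 0x04CD6
One's-complement sum = 0x4CD6.
Checksum = ~0x4CD6 & 0xFFFF = 0xB329.

B329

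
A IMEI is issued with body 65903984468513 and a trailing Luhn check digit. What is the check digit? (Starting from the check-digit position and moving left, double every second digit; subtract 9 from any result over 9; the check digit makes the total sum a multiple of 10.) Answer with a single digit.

3

Partial digits right→left: 3 1 5 8 6 4 4 8 9 3 0 9 5 6
Double every second digit counting from the check-digit position (so the 1st, 3rd, 5th, ... of the partial from the right).
  doubled (with −9 where >9): 6 1 3 8 9 0 1 → sum 28
  kept as-is: 1 8 4 8 3 9 6 → sum 39
Total = 28 + 39 = 67.
Check digit = (10 − (67 mod 10)) mod 10 = 3.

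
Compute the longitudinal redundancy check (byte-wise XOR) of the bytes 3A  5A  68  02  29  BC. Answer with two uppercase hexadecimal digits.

9F

XOR the bytes together:
  start with 0x3A
  0x3A ⊕ 0x5A = 0x60
  0x60 ⊕ 0x68 = 0x08
  0x08 ⊕ 0x02 = 0x0A
  0x0A ⊕ 0x29 = 0x23
  0x23 ⊕ 0xBC = 0x9F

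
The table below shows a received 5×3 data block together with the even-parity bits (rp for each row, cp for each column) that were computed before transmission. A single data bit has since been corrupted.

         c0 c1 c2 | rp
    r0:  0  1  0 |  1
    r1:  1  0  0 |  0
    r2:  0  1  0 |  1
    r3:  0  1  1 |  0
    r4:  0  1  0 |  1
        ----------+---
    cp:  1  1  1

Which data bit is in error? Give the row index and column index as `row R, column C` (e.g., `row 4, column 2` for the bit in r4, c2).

row 1, column 1

Recompute each row's even parity and compare to rp:
  r0: data parity 1, sent rp 1 → ok
  r1: data parity 1, sent rp 0 → mismatch
  r2: data parity 1, sent rp 1 → ok
  r3: data parity 0, sent rp 0 → ok
  r4: data parity 1, sent rp 1 → ok
Recompute each column's even parity and compare to cp:
  c0: data parity 1, sent cp 1 → ok
  c1: data parity 0, sent cp 1 → mismatch
  c2: data parity 1, sent cp 1 → ok
Exactly one row (r1) and one column (c1) fail → the flipped bit is at their intersection.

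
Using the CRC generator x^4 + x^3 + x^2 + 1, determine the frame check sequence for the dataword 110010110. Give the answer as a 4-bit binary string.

Append 4 zeros: 1100101100000. Divide by 11101 (XOR where the leading bit is 1):
  pos 0: 11001 XOR 11101 = 00100
  pos 2: 10001 XOR 11101 = 01100
  pos 3: 11001 XOR 11101 = 00100
  pos 5: 10000 XOR 11101 = 01101
  pos 6: 11010 XOR 11101 = 00111
  pos 8: 11100 XOR 11101 = 00001
Remainder (last 4 bits) = 0001. This is the CRC / FCS.

0001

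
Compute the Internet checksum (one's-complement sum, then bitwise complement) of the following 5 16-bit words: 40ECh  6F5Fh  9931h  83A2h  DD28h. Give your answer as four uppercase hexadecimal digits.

55B7

One's-complement addition (fold any carry out of bit 15 back into bit 0):
  0x40EC + 0x6F5F = 0x0B04B
  0xB04B + 0x9931 = 0x1497C → wrap carry → 0x497D
  0x497D + 0x83A2 = 0x0CD1F
  0xCD1F + 0xDD28 = 0x1AA47 → wrap carry → 0xAA48
One's-complement sum = 0xAA48.
Checksum = ~0xAA48 & 0xFFFF = 0x55B7.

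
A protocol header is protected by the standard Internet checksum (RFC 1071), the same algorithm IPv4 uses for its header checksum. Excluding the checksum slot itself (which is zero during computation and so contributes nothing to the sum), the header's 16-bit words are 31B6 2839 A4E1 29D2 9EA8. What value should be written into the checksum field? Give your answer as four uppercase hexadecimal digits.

38B4

One's-complement addition (fold any carry out of bit 15 back into bit 0):
  0x31B6 + 0x2839 = 0x059EF
  0x59EF + 0xA4E1 = 0x0FED0
  0xFED0 + 0x29D2 = 0x128A2 → wrap carry → 0x28A3
  0x28A3 + 0x9EA8 = 0x0C74B
One's-complement sum = 0xC74B.
Checksum = ~0xC74B & 0xFFFF = 0x38B4.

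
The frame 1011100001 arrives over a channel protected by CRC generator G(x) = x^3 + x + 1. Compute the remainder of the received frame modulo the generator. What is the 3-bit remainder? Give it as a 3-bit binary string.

110

Modulo-2 division of 1011100001 by 1011:
  pos 0: 1011 XOR 1011 = 0000
  pos 4: 1000 XOR 1011 = 0011
  pos 6: 1101 XOR 1011 = 0110
Remainder = 110 (nonzero — an error is detected).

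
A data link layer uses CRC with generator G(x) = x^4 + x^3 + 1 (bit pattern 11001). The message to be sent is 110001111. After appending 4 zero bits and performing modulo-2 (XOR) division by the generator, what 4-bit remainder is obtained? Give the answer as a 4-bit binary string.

0100

Append 4 zeros: 1100011110000. Divide by 11001 (XOR where the leading bit is 1):
  pos 0: 11000 XOR 11001 = 00001
  pos 4: 11111 XOR 11001 = 00110
  pos 6: 11000 XOR 11001 = 00001
Remainder (last 4 bits) = 0100. This is the CRC / FCS.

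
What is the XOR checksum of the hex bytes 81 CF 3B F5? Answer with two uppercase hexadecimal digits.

XOR the bytes together:
  start with 0x81
  0x81 ⊕ 0xCF = 0x4E
  0x4E ⊕ 0x3B = 0x75
  0x75 ⊕ 0xF5 = 0x80

80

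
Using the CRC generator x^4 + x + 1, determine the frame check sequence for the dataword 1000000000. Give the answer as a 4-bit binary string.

Append 4 zeros: 10000000000000. Divide by 10011 (XOR where the leading bit is 1):
  pos 0: 10000 XOR 10011 = 00011
  pos 3: 11000 XOR 10011 = 01011
  pos 4: 10110 XOR 10011 = 00101
  pos 6: 10100 XOR 10011 = 00111
  pos 8: 11100 XOR 10011 = 01111
  pos 9: 11110 XOR 10011 = 01101
Remainder (last 4 bits) = 1101. This is the CRC / FCS.

1101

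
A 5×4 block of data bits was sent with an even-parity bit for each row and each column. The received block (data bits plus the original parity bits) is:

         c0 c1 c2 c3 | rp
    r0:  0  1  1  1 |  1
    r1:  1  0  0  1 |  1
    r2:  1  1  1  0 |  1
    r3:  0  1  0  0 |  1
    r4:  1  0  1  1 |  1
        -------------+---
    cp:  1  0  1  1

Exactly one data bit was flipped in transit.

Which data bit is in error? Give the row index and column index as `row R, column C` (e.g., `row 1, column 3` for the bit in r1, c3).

Recompute each row's even parity and compare to rp:
  r0: data parity 1, sent rp 1 → ok
  r1: data parity 0, sent rp 1 → mismatch
  r2: data parity 1, sent rp 1 → ok
  r3: data parity 1, sent rp 1 → ok
  r4: data parity 1, sent rp 1 → ok
Recompute each column's even parity and compare to cp:
  c0: data parity 1, sent cp 1 → ok
  c1: data parity 1, sent cp 0 → mismatch
  c2: data parity 1, sent cp 1 → ok
  c3: data parity 1, sent cp 1 → ok
Exactly one row (r1) and one column (c1) fail → the flipped bit is at their intersection.

row 1, column 1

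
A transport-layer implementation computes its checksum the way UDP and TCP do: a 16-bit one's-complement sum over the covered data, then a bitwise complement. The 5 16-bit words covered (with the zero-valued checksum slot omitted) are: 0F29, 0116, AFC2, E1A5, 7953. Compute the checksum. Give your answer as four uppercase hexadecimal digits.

E504

One's-complement addition (fold any carry out of bit 15 back into bit 0):
  0x0F29 + 0x0116 = 0x0103F
  0x103F + 0xAFC2 = 0x0C001
  0xC001 + 0xE1A5 = 0x1A1A6 → wrap carry → 0xA1A7
  0xA1A7 + 0x7953 = 0x11AFA → wrap carry → 0x1AFB
One's-complement sum = 0x1AFB.
Checksum = ~0x1AFB & 0xFFFF = 0xE504.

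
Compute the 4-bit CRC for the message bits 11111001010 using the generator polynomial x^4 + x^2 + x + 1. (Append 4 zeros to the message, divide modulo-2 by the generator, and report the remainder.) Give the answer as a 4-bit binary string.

Append 4 zeros: 111110010100000. Divide by 10111 (XOR where the leading bit is 1):
  pos 0: 11111 XOR 10111 = 01000
  pos 1: 10000 XOR 10111 = 00111
  pos 3: 11101 XOR 10111 = 01010
  pos 4: 10100 XOR 10111 = 00011
  pos 7: 11100 XOR 10111 = 01011
  pos 8: 10110 XOR 10111 = 00001
Remainder (last 4 bits) = 0100. This is the CRC / FCS.

0100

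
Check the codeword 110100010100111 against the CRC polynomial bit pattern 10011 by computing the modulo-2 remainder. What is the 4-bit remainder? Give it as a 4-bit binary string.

Modulo-2 division of 110100010100111 by 10011:
  pos 0: 11010 XOR 10011 = 01001
  pos 1: 10010 XOR 10011 = 00001
  pos 5: 10101 XOR 10011 = 00110
  pos 7: 11000 XOR 10011 = 01011
  pos 8: 10111 XOR 10011 = 00100
  pos 10: 10011 XOR 10011 = 00000
Remainder = 0000 (zero — the frame passes the CRC check).

0000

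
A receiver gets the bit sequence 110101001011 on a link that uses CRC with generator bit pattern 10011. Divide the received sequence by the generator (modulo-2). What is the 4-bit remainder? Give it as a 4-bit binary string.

Modulo-2 division of 110101001011 by 10011:
  pos 0: 11010 XOR 10011 = 01001
  pos 1: 10011 XOR 10011 = 00000
Remainder = 1011 (nonzero — an error is detected).

1011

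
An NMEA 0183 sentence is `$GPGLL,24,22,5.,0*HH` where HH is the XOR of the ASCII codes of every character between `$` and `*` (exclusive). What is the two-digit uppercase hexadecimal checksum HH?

7D

XOR the ASCII codes of the payload characters:
  'G' = 0x47 → acc = 0x47
  'P' = 0x50 → acc = 0x17
  'G' = 0x47 → acc = 0x50
  'L' = 0x4C → acc = 0x1C
  'L' = 0x4C → acc = 0x50
  ',' = 0x2C → acc = 0x7C
  '2' = 0x32 → acc = 0x4E
  '4' = 0x34 → acc = 0x7A
  ',' = 0x2C → acc = 0x56
  '2' = 0x32 → acc = 0x64
  '2' = 0x32 → acc = 0x56
  ',' = 0x2C → acc = 0x7A
  '5' = 0x35 → acc = 0x4F
  '.' = 0x2E → acc = 0x61
  ',' = 0x2C → acc = 0x4D
  '0' = 0x30 → acc = 0x7D
Checksum = 0x7D.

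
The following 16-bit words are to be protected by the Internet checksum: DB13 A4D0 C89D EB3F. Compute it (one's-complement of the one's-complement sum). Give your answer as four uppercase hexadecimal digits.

CC3D

One's-complement addition (fold any carry out of bit 15 back into bit 0):
  0xDB13 + 0xA4D0 = 0x17FE3 → wrap carry → 0x7FE4
  0x7FE4 + 0xC89D = 0x14881 → wrap carry → 0x4882
  0x4882 + 0xEB3F = 0x133C1 → wrap carry → 0x33C2
One's-complement sum = 0x33C2.
Checksum = ~0x33C2 & 0xFFFF = 0xCC3D.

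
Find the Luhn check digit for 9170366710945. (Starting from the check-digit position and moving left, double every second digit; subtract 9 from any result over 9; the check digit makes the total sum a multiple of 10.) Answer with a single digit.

Partial digits right→left: 5 4 9 0 1 7 6 6 3 0 7 1 9
Double every second digit counting from the check-digit position (so the 1st, 3rd, 5th, ... of the partial from the right).
  doubled (with −9 where >9): 1 9 2 3 6 5 9 → sum 35
  kept as-is: 4 0 7 6 0 1 → sum 18
Total = 35 + 18 = 53.
Check digit = (10 − (53 mod 10)) mod 10 = 7.

7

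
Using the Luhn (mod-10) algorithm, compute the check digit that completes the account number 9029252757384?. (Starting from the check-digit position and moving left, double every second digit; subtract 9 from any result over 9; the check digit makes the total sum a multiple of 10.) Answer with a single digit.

8

Partial digits right→left: 4 8 3 7 5 7 2 5 2 9 2 0 9
Double every second digit counting from the check-digit position (so the 1st, 3rd, 5th, ... of the partial from the right).
  doubled (with −9 where >9): 8 6 1 4 4 4 9 → sum 36
  kept as-is: 8 7 7 5 9 0 → sum 36
Total = 36 + 36 = 72.
Check digit = (10 − (72 mod 10)) mod 10 = 8.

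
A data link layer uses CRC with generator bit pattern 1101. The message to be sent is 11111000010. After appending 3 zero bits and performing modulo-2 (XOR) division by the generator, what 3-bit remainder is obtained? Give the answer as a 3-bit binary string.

Append 3 zeros: 11111000010000. Divide by 1101 (XOR where the leading bit is 1):
  pos 0: 1111 XOR 1101 = 0010
  pos 2: 1010 XOR 1101 = 0111
  pos 3: 1110 XOR 1101 = 0011
  pos 5: 1100 XOR 1101 = 0001
  pos 8: 1100 XOR 1101 = 0001
Remainder (last 3 bits) = 100. This is the CRC / FCS.

100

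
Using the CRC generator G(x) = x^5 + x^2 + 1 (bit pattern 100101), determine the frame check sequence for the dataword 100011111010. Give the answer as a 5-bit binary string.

Append 5 zeros: 10001111101000000. Divide by 100101 (XOR where the leading bit is 1):
  pos 0: 100011 XOR 100101 = 000110
  pos 3: 110111 XOR 100101 = 010010
  pos 4: 100100 XOR 100101 = 000001
  pos 9: 110000 XOR 100101 = 010101
  pos 10: 101010 XOR 100101 = 001111
Remainder (last 5 bits) = 11110. This is the CRC / FCS.

11110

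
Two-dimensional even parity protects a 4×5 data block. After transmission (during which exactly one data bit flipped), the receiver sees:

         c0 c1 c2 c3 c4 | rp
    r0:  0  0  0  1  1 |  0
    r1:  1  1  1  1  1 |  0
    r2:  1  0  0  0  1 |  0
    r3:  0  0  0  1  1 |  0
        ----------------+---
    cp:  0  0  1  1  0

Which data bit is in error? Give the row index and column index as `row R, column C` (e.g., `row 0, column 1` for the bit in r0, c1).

Recompute each row's even parity and compare to rp:
  r0: data parity 0, sent rp 0 → ok
  r1: data parity 1, sent rp 0 → mismatch
  r2: data parity 0, sent rp 0 → ok
  r3: data parity 0, sent rp 0 → ok
Recompute each column's even parity and compare to cp:
  c0: data parity 0, sent cp 0 → ok
  c1: data parity 1, sent cp 0 → mismatch
  c2: data parity 1, sent cp 1 → ok
  c3: data parity 1, sent cp 1 → ok
  c4: data parity 0, sent cp 0 → ok
Exactly one row (r1) and one column (c1) fail → the flipped bit is at their intersection.

row 1, column 1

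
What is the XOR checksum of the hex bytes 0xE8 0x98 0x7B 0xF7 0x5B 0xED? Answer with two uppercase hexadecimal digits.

4A

XOR the bytes together:
  start with 0xE8
  0xE8 ⊕ 0x98 = 0x70
  0x70 ⊕ 0x7B = 0x0B
  0x0B ⊕ 0xF7 = 0xFC
  0xFC ⊕ 0x5B = 0xA7
  0xA7 ⊕ 0xED = 0x4A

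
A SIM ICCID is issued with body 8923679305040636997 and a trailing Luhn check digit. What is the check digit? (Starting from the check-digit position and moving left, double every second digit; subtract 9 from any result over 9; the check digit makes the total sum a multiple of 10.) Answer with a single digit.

Partial digits right→left: 7 9 9 6 3 6 0 4 0 5 0 3 9 7 6 3 2 9 8
Double every second digit counting from the check-digit position (so the 1st, 3rd, 5th, ... of the partial from the right).
  doubled (with −9 where >9): 5 9 6 0 0 0 9 3 4 7 → sum 43
  kept as-is: 9 6 6 4 5 3 7 3 9 → sum 52
Total = 43 + 52 = 95.
Check digit = (10 − (95 mod 10)) mod 10 = 5.

5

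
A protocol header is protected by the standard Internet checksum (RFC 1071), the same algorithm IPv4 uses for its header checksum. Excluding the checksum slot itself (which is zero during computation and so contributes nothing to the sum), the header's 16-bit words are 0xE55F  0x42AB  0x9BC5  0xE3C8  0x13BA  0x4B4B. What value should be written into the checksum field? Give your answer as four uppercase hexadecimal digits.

One's-complement addition (fold any carry out of bit 15 back into bit 0):
  0xE55F + 0x42AB = 0x1280A → wrap carry → 0x280B
  0x280B + 0x9BC5 = 0x0C3D0
  0xC3D0 + 0xE3C8 = 0x1A798 → wrap carry → 0xA799
  0xA799 + 0x13BA = 0x0BB53
  0xBB53 + 0x4B4B = 0x1069E → wrap carry → 0x069F
One's-complement sum = 0x069F.
Checksum = ~0x069F & 0xFFFF = 0xF960.

F960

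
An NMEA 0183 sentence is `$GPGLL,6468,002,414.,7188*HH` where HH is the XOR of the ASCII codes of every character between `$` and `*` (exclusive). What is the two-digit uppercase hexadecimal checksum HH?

77

XOR the ASCII codes of the payload characters:
  'G' = 0x47 → acc = 0x47
  'P' = 0x50 → acc = 0x17
  'G' = 0x47 → acc = 0x50
  'L' = 0x4C → acc = 0x1C
  'L' = 0x4C → acc = 0x50
  ',' = 0x2C → acc = 0x7C
  '6' = 0x36 → acc = 0x4A
  '4' = 0x34 → acc = 0x7E
  '6' = 0x36 → acc = 0x48
  '8' = 0x38 → acc = 0x70
  ',' = 0x2C → acc = 0x5C
  '0' = 0x30 → acc = 0x6C
  '0' = 0x30 → acc = 0x5C
  '2' = 0x32 → acc = 0x6E
  ',' = 0x2C → acc = 0x42
  '4' = 0x34 → acc = 0x76
  '1' = 0x31 → acc = 0x47
  '4' = 0x34 → acc = 0x73
  '.' = 0x2E → acc = 0x5D
  ',' = 0x2C → acc = 0x71
  '7' = 0x37 → acc = 0x46
  '1' = 0x31 → acc = 0x77
  '8' = 0x38 → acc = 0x4F
  '8' = 0x38 → acc = 0x77
Checksum = 0x77.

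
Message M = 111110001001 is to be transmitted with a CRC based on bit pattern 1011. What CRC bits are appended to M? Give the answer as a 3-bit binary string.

Append 3 zeros: 111110001001000. Divide by 1011 (XOR where the leading bit is 1):
  pos 0: 1111 XOR 1011 = 0100
  pos 1: 1001 XOR 1011 = 0010
  pos 3: 1000 XOR 1011 = 0011
  pos 5: 1101 XOR 1011 = 0110
  pos 6: 1100 XOR 1011 = 0111
  pos 7: 1110 XOR 1011 = 0101
  pos 8: 1011 XOR 1011 = 0000
Remainder (last 3 bits) = 000. This is the CRC / FCS.

000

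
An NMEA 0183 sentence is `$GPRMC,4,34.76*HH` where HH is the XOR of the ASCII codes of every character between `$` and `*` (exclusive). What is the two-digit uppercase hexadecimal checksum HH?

XOR the ASCII codes of the payload characters:
  'G' = 0x47 → acc = 0x47
  'P' = 0x50 → acc = 0x17
  'R' = 0x52 → acc = 0x45
  'M' = 0x4D → acc = 0x08
  'C' = 0x43 → acc = 0x4B
  ',' = 0x2C → acc = 0x67
  '4' = 0x34 → acc = 0x53
  ',' = 0x2C → acc = 0x7F
  '3' = 0x33 → acc = 0x4C
  '4' = 0x34 → acc = 0x78
  '.' = 0x2E → acc = 0x56
  '7' = 0x37 → acc = 0x61
  '6' = 0x36 → acc = 0x57
Checksum = 0x57.

57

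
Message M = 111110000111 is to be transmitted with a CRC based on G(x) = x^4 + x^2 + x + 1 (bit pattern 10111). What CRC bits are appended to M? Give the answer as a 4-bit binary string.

0011

Append 4 zeros: 1111100001110000. Divide by 10111 (XOR where the leading bit is 1):
  pos 0: 11111 XOR 10111 = 01000
  pos 1: 10000 XOR 10111 = 00111
  pos 3: 11100 XOR 10111 = 01011
  pos 4: 10110 XOR 10111 = 00001
  pos 8: 11110 XOR 10111 = 01001
  pos 9: 10010 XOR 10111 = 00101
  pos 11: 10100 XOR 10111 = 00011
Remainder (last 4 bits) = 0011. This is the CRC / FCS.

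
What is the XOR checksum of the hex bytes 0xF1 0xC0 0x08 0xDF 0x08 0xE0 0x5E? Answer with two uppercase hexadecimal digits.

XOR the bytes together:
  start with 0xF1
  0xF1 ⊕ 0xC0 = 0x31
  0x31 ⊕ 0x08 = 0x39
  0x39 ⊕ 0xDF = 0xE6
  0xE6 ⊕ 0x08 = 0xEE
  0xEE ⊕ 0xE0 = 0x0E
  0x0E ⊕ 0x5E = 0x50

50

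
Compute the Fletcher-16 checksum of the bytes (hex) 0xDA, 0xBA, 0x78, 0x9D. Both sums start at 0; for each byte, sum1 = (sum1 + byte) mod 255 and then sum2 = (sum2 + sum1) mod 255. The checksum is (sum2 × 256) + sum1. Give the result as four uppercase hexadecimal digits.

Running sums (mod 255):
  after byte 0 (0xDA): sum1=218, sum2=218
  after byte 1 (0xBA): sum1=149, sum2=112
  after byte 2 (0x78): sum1=14, sum2=126
  after byte 3 (0x9D): sum1=171, sum2=42
Checksum = sum2·256 + sum1 = 42·256 + 171 = 10923 = 0x2AAB.

2AAB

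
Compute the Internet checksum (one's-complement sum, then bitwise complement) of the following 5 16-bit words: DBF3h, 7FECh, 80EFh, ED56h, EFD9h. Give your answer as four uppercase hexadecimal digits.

One's-complement addition (fold any carry out of bit 15 back into bit 0):
  0xDBF3 + 0x7FEC = 0x15BDF → wrap carry → 0x5BE0
  0x5BE0 + 0x80EF = 0x0DCCF
  0xDCCF + 0xED56 = 0x1CA25 → wrap carry → 0xCA26
  0xCA26 + 0xEFD9 = 0x1B9FF → wrap carry → 0xBA00
One's-complement sum = 0xBA00.
Checksum = ~0xBA00 & 0xFFFF = 0x45FF.

45FF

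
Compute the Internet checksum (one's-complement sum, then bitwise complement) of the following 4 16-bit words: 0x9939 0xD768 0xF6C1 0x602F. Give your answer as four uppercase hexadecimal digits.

386C

One's-complement addition (fold any carry out of bit 15 back into bit 0):
  0x9939 + 0xD768 = 0x170A1 → wrap carry → 0x70A2
  0x70A2 + 0xF6C1 = 0x16763 → wrap carry → 0x6764
  0x6764 + 0x602F = 0x0C793
One's-complement sum = 0xC793.
Checksum = ~0xC793 & 0xFFFF = 0x386C.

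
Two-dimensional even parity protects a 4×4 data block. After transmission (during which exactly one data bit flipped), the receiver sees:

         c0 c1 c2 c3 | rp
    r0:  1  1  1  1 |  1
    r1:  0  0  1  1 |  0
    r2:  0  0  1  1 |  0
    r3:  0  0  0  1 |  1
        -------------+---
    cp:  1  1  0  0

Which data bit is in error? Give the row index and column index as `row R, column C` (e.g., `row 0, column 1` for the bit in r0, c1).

Recompute each row's even parity and compare to rp:
  r0: data parity 0, sent rp 1 → mismatch
  r1: data parity 0, sent rp 0 → ok
  r2: data parity 0, sent rp 0 → ok
  r3: data parity 1, sent rp 1 → ok
Recompute each column's even parity and compare to cp:
  c0: data parity 1, sent cp 1 → ok
  c1: data parity 1, sent cp 1 → ok
  c2: data parity 1, sent cp 0 → mismatch
  c3: data parity 0, sent cp 0 → ok
Exactly one row (r0) and one column (c2) fail → the flipped bit is at their intersection.

row 0, column 2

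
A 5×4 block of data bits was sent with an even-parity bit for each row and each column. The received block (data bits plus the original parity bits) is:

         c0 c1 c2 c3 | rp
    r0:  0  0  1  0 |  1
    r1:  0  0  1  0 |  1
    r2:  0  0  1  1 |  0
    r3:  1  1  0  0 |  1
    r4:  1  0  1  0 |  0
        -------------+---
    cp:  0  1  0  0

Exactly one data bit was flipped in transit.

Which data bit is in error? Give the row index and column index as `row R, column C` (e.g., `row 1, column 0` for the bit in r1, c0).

row 3, column 3

Recompute each row's even parity and compare to rp:
  r0: data parity 1, sent rp 1 → ok
  r1: data parity 1, sent rp 1 → ok
  r2: data parity 0, sent rp 0 → ok
  r3: data parity 0, sent rp 1 → mismatch
  r4: data parity 0, sent rp 0 → ok
Recompute each column's even parity and compare to cp:
  c0: data parity 0, sent cp 0 → ok
  c1: data parity 1, sent cp 1 → ok
  c2: data parity 0, sent cp 0 → ok
  c3: data parity 1, sent cp 0 → mismatch
Exactly one row (r3) and one column (c3) fail → the flipped bit is at their intersection.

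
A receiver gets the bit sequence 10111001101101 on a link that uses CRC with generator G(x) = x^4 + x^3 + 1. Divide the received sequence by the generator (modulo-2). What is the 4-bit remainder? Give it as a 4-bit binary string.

1101

Modulo-2 division of 10111001101101 by 11001:
  pos 0: 10111 XOR 11001 = 01110
  pos 1: 11100 XOR 11001 = 00101
  pos 3: 10101 XOR 11001 = 01100
  pos 4: 11001 XOR 11001 = 00000
Remainder = 1101 (nonzero — an error is detected).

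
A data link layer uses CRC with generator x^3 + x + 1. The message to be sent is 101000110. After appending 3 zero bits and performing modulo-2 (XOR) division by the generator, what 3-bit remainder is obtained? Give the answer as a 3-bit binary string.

011

Append 3 zeros: 101000110000. Divide by 1011 (XOR where the leading bit is 1):
  pos 0: 1010 XOR 1011 = 0001
  pos 3: 1001 XOR 1011 = 0010
  pos 5: 1010 XOR 1011 = 0001
  pos 8: 1000 XOR 1011 = 0011
Remainder (last 3 bits) = 011. This is the CRC / FCS.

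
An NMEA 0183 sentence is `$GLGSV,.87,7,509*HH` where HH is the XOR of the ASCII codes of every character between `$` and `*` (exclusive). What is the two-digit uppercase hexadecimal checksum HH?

XOR the ASCII codes of the payload characters:
  'G' = 0x47 → acc = 0x47
  'L' = 0x4C → acc = 0x0B
  'G' = 0x47 → acc = 0x4C
  'S' = 0x53 → acc = 0x1F
  'V' = 0x56 → acc = 0x49
  ',' = 0x2C → acc = 0x65
  '.' = 0x2E → acc = 0x4B
  '8' = 0x38 → acc = 0x73
  '7' = 0x37 → acc = 0x44
  ',' = 0x2C → acc = 0x68
  '7' = 0x37 → acc = 0x5F
  ',' = 0x2C → acc = 0x73
  '5' = 0x35 → acc = 0x46
  '0' = 0x30 → acc = 0x76
  '9' = 0x39 → acc = 0x4F
Checksum = 0x4F.

4F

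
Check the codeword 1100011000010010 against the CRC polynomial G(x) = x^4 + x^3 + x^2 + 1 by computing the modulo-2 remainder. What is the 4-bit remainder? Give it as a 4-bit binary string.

Modulo-2 division of 1100011000010010 by 11101:
  pos 0: 11000 XOR 11101 = 00101
  pos 2: 10111 XOR 11101 = 01010
  pos 3: 10100 XOR 11101 = 01001
  pos 4: 10010 XOR 11101 = 01111
  pos 5: 11110 XOR 11101 = 00011
  pos 8: 11010 XOR 11101 = 00111
  pos 10: 11101 XOR 11101 = 00000
Remainder = 0000 (zero — the frame passes the CRC check).

0000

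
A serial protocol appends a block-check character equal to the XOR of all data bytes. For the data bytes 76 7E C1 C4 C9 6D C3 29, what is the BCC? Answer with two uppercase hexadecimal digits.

43

XOR the bytes together:
  start with 0x76
  0x76 ⊕ 0x7E = 0x08
  0x08 ⊕ 0xC1 = 0xC9
  0xC9 ⊕ 0xC4 = 0x0D
  0x0D ⊕ 0xC9 = 0xC4
  0xC4 ⊕ 0x6D = 0xA9
  0xA9 ⊕ 0xC3 = 0x6A
  0x6A ⊕ 0x29 = 0x43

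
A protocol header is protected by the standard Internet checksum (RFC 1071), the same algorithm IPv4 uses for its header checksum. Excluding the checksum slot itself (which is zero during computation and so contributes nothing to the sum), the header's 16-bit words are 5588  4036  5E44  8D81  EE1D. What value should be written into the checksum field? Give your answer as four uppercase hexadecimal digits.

One's-complement addition (fold any carry out of bit 15 back into bit 0):
  0x5588 + 0x4036 = 0x095BE
  0x95BE + 0x5E44 = 0x0F402
  0xF402 + 0x8D81 = 0x18183 → wrap carry → 0x8184
  0x8184 + 0xEE1D = 0x16FA1 → wrap carry → 0x6FA2
One's-complement sum = 0x6FA2.
Checksum = ~0x6FA2 & 0xFFFF = 0x905D.

905D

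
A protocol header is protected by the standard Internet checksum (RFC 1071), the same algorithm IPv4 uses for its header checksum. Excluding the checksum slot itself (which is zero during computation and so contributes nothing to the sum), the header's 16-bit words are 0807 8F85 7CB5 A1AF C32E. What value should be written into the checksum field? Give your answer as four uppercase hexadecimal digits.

86DF

One's-complement addition (fold any carry out of bit 15 back into bit 0):
  0x0807 + 0x8F85 = 0x0978C
  0x978C + 0x7CB5 = 0x11441 → wrap carry → 0x1442
  0x1442 + 0xA1AF = 0x0B5F1
  0xB5F1 + 0xC32E = 0x1791F → wrap carry → 0x7920
One's-complement sum = 0x7920.
Checksum = ~0x7920 & 0xFFFF = 0x86DF.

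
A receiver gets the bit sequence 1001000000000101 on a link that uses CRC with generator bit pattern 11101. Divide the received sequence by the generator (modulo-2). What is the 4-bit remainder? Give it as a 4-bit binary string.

0000

Modulo-2 division of 1001000000000101 by 11101:
  pos 0: 10010 XOR 11101 = 01111
  pos 1: 11110 XOR 11101 = 00011
  pos 4: 11000 XOR 11101 = 00101
  pos 6: 10100 XOR 11101 = 01001
  pos 7: 10010 XOR 11101 = 01111
  pos 8: 11110 XOR 11101 = 00011
  pos 11: 11101 XOR 11101 = 00000
Remainder = 0000 (zero — the frame passes the CRC check).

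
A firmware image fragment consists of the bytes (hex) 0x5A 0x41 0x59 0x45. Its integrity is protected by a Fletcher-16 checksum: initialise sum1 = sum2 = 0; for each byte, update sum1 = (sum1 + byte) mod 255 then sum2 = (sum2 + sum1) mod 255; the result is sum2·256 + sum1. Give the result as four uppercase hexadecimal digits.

253A

Running sums (mod 255):
  after byte 0 (0x5A): sum1=90, sum2=90
  after byte 1 (0x41): sum1=155, sum2=245
  after byte 2 (0x59): sum1=244, sum2=234
  after byte 3 (0x45): sum1=58, sum2=37
Checksum = sum2·256 + sum1 = 37·256 + 58 = 9530 = 0x253A.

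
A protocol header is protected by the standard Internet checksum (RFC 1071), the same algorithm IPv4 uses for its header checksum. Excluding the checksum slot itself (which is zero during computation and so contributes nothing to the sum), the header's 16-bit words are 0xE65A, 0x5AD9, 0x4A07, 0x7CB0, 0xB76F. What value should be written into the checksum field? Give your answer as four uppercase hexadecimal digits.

40A4

One's-complement addition (fold any carry out of bit 15 back into bit 0):
  0xE65A + 0x5AD9 = 0x14133 → wrap carry → 0x4134
  0x4134 + 0x4A07 = 0x08B3B
  0x8B3B + 0x7CB0 = 0x107EB → wrap carry → 0x07EC
  0x07EC + 0xB76F = 0x0BF5B
One's-complement sum = 0xBF5B.
Checksum = ~0xBF5B & 0xFFFF = 0x40A4.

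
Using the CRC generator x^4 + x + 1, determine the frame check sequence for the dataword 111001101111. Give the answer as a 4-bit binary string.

Append 4 zeros: 1110011011110000. Divide by 10011 (XOR where the leading bit is 1):
  pos 0: 11100 XOR 10011 = 01111
  pos 1: 11111 XOR 10011 = 01100
  pos 2: 11001 XOR 10011 = 01010
  pos 3: 10100 XOR 10011 = 00111
  pos 5: 11111 XOR 10011 = 01100
  pos 6: 11001 XOR 10011 = 01010
  pos 7: 10101 XOR 10011 = 00110
  pos 9: 11000 XOR 10011 = 01011
  pos 10: 10110 XOR 10011 = 00101
Remainder (last 4 bits) = 1010. This is the CRC / FCS.

1010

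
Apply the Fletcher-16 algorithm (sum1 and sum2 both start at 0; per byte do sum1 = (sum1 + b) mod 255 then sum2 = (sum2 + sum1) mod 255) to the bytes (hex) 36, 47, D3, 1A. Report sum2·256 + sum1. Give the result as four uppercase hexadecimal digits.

Running sums (mod 255):
  after byte 0 (36): sum1=54, sum2=54
  after byte 1 (47): sum1=125, sum2=179
  after byte 2 (D3): sum1=81, sum2=5
  after byte 3 (1A): sum1=107, sum2=112
Checksum = sum2·256 + sum1 = 112·256 + 107 = 28779 = 0x706B.

706B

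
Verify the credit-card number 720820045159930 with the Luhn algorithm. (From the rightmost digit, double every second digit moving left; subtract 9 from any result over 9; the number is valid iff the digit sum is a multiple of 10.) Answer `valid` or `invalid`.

invalid

From the right, keep odd positions and double even positions (subtract 9 from any doubled value over 9):
  doubled (positions 2,4,...): 6 9 2 8 0 7 4 → sum 36
  kept (positions 1,3,...): 0 9 5 5 0 2 0 7 → sum 28
Total = 64.
64 mod 10 = 4, so the number is invalid.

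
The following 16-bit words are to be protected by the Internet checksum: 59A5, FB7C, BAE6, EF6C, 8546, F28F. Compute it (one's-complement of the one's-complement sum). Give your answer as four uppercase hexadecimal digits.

One's-complement addition (fold any carry out of bit 15 back into bit 0):
  0x59A5 + 0xFB7C = 0x15521 → wrap carry → 0x5522
  0x5522 + 0xBAE6 = 0x11008 → wrap carry → 0x1009
  0x1009 + 0xEF6C = 0x0FF75
  0xFF75 + 0x8546 = 0x184BB → wrap carry → 0x84BC
  0x84BC + 0xF28F = 0x1774B → wrap carry → 0x774C
One's-complement sum = 0x774C.
Checksum = ~0x774C & 0xFFFF = 0x88B3.

88B3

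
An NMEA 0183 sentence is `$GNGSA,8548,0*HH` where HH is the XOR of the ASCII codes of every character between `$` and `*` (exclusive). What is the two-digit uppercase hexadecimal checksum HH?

XOR the ASCII codes of the payload characters:
  'G' = 0x47 → acc = 0x47
  'N' = 0x4E → acc = 0x09
  'G' = 0x47 → acc = 0x4E
  'S' = 0x53 → acc = 0x1D
  'A' = 0x41 → acc = 0x5C
  ',' = 0x2C → acc = 0x70
  '8' = 0x38 → acc = 0x48
  '5' = 0x35 → acc = 0x7D
  '4' = 0x34 → acc = 0x49
  '8' = 0x38 → acc = 0x71
  ',' = 0x2C → acc = 0x5D
  '0' = 0x30 → acc = 0x6D
Checksum = 0x6D.

6D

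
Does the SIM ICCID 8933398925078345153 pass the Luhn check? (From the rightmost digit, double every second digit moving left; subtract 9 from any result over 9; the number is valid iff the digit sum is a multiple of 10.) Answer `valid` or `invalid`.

invalid

From the right, keep odd positions and double even positions (subtract 9 from any doubled value over 9):
  doubled (positions 2,4,...): 1 1 6 5 1 9 9 6 9 → sum 47
  kept (positions 1,3,...): 3 1 4 8 0 2 8 3 3 8 → sum 40
Total = 87.
87 mod 10 = 7, so the number is invalid.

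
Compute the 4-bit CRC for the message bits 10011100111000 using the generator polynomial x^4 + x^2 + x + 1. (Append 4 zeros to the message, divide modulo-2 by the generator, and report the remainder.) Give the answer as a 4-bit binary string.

Append 4 zeros: 100111001110000000. Divide by 10111 (XOR where the leading bit is 1):
  pos 0: 10011 XOR 10111 = 00100
  pos 2: 10010 XOR 10111 = 00101
  pos 4: 10101 XOR 10111 = 00010
  pos 7: 10110 XOR 10111 = 00001
  pos 11: 10000 XOR 10111 = 00111
  pos 13: 11100 XOR 10111 = 01011
Remainder (last 4 bits) = 1011. This is the CRC / FCS.

1011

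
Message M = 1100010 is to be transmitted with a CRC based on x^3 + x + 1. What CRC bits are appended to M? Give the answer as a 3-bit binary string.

000

Append 3 zeros: 1100010000. Divide by 1011 (XOR where the leading bit is 1):
  pos 0: 1100 XOR 1011 = 0111
  pos 1: 1110 XOR 1011 = 0101
  pos 2: 1011 XOR 1011 = 0000
Remainder (last 3 bits) = 000. This is the CRC / FCS.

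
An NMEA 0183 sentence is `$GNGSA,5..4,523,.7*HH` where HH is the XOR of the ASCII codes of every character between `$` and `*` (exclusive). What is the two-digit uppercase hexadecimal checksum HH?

5C

XOR the ASCII codes of the payload characters:
  'G' = 0x47 → acc = 0x47
  'N' = 0x4E → acc = 0x09
  'G' = 0x47 → acc = 0x4E
  'S' = 0x53 → acc = 0x1D
  'A' = 0x41 → acc = 0x5C
  ',' = 0x2C → acc = 0x70
  '5' = 0x35 → acc = 0x45
  '.' = 0x2E → acc = 0x6B
  '.' = 0x2E → acc = 0x45
  '4' = 0x34 → acc = 0x71
  ',' = 0x2C → acc = 0x5D
  '5' = 0x35 → acc = 0x68
  '2' = 0x32 → acc = 0x5A
  '3' = 0x33 → acc = 0x69
  ',' = 0x2C → acc = 0x45
  '.' = 0x2E → acc = 0x6B
  '7' = 0x37 → acc = 0x5C
Checksum = 0x5C.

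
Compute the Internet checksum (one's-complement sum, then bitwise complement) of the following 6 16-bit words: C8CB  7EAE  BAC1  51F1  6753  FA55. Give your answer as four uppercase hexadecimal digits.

4A29

One's-complement addition (fold any carry out of bit 15 back into bit 0):
  0xC8CB + 0x7EAE = 0x14779 → wrap carry → 0x477A
  0x477A + 0xBAC1 = 0x1023B → wrap carry → 0x023C
  0x023C + 0x51F1 = 0x0542D
  0x542D + 0x6753 = 0x0BB80
  0xBB80 + 0xFA55 = 0x1B5D5 → wrap carry → 0xB5D6
One's-complement sum = 0xB5D6.
Checksum = ~0xB5D6 & 0xFFFF = 0x4A29.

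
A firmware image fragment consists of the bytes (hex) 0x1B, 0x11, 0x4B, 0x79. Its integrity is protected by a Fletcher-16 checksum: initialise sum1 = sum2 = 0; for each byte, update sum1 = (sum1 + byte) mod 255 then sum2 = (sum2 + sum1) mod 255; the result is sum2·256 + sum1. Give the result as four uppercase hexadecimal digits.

AFF0

Running sums (mod 255):
  after byte 0 (0x1B): sum1=27, sum2=27
  after byte 1 (0x11): sum1=44, sum2=71
  after byte 2 (0x4B): sum1=119, sum2=190
  after byte 3 (0x79): sum1=240, sum2=175
Checksum = sum2·256 + sum1 = 175·256 + 240 = 45040 = 0xAFF0.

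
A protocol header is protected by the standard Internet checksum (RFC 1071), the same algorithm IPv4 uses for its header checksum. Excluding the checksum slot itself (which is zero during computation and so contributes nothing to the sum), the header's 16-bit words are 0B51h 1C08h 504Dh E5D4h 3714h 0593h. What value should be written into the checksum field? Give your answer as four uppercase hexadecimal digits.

One's-complement addition (fold any carry out of bit 15 back into bit 0):
  0x0B51 + 0x1C08 = 0x02759
  0x2759 + 0x504D = 0x077A6
  0x77A6 + 0xE5D4 = 0x15D7A → wrap carry → 0x5D7B
  0x5D7B + 0x3714 = 0x0948F
  0x948F + 0x0593 = 0x09A22
One's-complement sum = 0x9A22.
Checksum = ~0x9A22 & 0xFFFF = 0x65DD.

65DD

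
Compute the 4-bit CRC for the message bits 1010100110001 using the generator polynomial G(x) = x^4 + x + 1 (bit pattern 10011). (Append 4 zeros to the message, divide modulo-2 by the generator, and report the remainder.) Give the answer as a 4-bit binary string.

Append 4 zeros: 10101001100010000. Divide by 10011 (XOR where the leading bit is 1):
  pos 0: 10101 XOR 10011 = 00110
  pos 2: 11000 XOR 10011 = 01011
  pos 3: 10111 XOR 10011 = 00100
  pos 5: 10010 XOR 10011 = 00001
  pos 9: 10010 XOR 10011 = 00001
Remainder (last 4 bits) = 1000. This is the CRC / FCS.

1000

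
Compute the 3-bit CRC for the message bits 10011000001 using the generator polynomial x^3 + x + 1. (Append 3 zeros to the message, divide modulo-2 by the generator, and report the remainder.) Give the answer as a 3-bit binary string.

Append 3 zeros: 10011000001000. Divide by 1011 (XOR where the leading bit is 1):
  pos 0: 1001 XOR 1011 = 0010
  pos 2: 1010 XOR 1011 = 0001
  pos 5: 1000 XOR 1011 = 0011
  pos 7: 1101 XOR 1011 = 0110
  pos 8: 1100 XOR 1011 = 0111
  pos 9: 1110 XOR 1011 = 0101
  pos 10: 1010 XOR 1011 = 0001
Remainder (last 3 bits) = 001. This is the CRC / FCS.

001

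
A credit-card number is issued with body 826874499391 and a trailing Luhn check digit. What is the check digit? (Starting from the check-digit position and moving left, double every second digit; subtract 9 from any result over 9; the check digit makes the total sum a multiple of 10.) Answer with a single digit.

Partial digits right→left: 1 9 3 9 9 4 4 7 8 6 2 8
Double every second digit counting from the check-digit position (so the 1st, 3rd, 5th, ... of the partial from the right).
  doubled (with −9 where >9): 2 6 9 8 7 4 → sum 36
  kept as-is: 9 9 4 7 6 8 → sum 43
Total = 36 + 43 = 79.
Check digit = (10 − (79 mod 10)) mod 10 = 1.

1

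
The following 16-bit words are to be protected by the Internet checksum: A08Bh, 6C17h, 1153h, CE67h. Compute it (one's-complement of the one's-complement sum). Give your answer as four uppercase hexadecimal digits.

One's-complement addition (fold any carry out of bit 15 back into bit 0):
  0xA08B + 0x6C17 = 0x10CA2 → wrap carry → 0x0CA3
  0x0CA3 + 0x1153 = 0x01DF6
  0x1DF6 + 0xCE67 = 0x0EC5D
One's-complement sum = 0xEC5D.
Checksum = ~0xEC5D & 0xFFFF = 0x13A2.

13A2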